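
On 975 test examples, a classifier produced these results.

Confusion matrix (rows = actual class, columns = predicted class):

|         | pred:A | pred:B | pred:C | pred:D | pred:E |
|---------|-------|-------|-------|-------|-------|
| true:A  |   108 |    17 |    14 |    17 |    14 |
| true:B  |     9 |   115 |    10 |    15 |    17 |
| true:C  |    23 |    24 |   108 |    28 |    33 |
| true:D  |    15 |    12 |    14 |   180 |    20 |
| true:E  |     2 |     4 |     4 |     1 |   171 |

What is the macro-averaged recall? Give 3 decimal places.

Per-class recall (TP/(TP+FN)):
  A: TP=108, FN=17+14+17+14=62 → 108/170 = 0.6353
  B: TP=115, FN=9+10+15+17=51 → 115/166 = 0.6928
  C: TP=108, FN=23+24+28+33=108 → 108/216 = 0.5000
  D: TP=180, FN=15+12+14+20=61 → 180/241 = 0.7469
  E: TP=171, FN=2+4+4+1=11 → 171/182 = 0.9396
Macro-recall = mean = (0.6353 + 0.6928 + 0.5000 + 0.7469 + 0.9396) / 5 = 0.703

0.703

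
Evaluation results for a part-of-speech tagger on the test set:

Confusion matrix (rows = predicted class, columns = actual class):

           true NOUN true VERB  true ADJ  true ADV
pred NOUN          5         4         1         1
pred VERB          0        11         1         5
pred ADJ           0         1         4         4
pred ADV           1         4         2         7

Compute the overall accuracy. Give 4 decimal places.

0.5294

Accuracy = trace / total = (5+11+4+7=27) / 51 = 27/51 = 0.5294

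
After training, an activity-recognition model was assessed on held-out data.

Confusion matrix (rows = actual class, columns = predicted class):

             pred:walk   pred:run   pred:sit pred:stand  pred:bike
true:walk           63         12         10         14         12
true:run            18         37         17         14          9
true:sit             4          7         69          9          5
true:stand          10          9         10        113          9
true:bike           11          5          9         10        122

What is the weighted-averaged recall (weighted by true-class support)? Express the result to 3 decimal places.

0.664

Per-class recall (TP/(TP+FN)):
  walk: TP=63, FN=12+10+14+12=48 → 63/111 = 0.5676
  run: TP=37, FN=18+17+14+9=58 → 37/95 = 0.3895
  sit: TP=69, FN=4+7+9+5=25 → 69/94 = 0.7340
  stand: TP=113, FN=10+9+10+9=38 → 113/151 = 0.7483
  bike: TP=122, FN=11+5+9+10=35 → 122/157 = 0.7771
Weighted-recall = Σ (supportᵢ/N)·recallᵢ with N=608: (111/608)·0.5676 + (95/608)·0.3895 + (94/608)·0.7340 + (151/608)·0.7483 + (157/608)·0.7771 = 0.664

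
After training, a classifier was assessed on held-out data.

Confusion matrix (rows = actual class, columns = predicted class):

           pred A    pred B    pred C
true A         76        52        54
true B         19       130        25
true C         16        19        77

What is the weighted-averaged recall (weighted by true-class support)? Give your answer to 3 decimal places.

0.605

Per-class recall (TP/(TP+FN)):
  A: TP=76, FN=52+54=106 → 76/182 = 0.4176
  B: TP=130, FN=19+25=44 → 130/174 = 0.7471
  C: TP=77, FN=16+19=35 → 77/112 = 0.6875
Weighted-recall = Σ (supportᵢ/N)·recallᵢ with N=468: (182/468)·0.4176 + (174/468)·0.7471 + (112/468)·0.6875 = 0.605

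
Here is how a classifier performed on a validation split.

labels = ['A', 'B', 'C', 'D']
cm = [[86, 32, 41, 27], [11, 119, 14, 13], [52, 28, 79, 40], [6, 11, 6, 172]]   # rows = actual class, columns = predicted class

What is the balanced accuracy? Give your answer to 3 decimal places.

Balanced accuracy = mean of per-class recall.
  A: recall = 86/186 = 0.4624
  B: recall = 119/157 = 0.7580
  C: recall = 79/199 = 0.3970
  D: recall = 172/195 = 0.8821
Mean = (0.4624 + 0.7580 + 0.3970 + 0.8821) / 4 = 0.625

0.625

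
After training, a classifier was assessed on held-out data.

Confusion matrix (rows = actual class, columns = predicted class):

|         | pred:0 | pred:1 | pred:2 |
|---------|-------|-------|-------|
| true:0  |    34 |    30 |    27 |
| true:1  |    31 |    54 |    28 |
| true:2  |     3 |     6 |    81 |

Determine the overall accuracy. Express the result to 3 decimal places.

0.575

Accuracy = trace / total = (34+54+81=169) / 294 = 169/294 = 0.575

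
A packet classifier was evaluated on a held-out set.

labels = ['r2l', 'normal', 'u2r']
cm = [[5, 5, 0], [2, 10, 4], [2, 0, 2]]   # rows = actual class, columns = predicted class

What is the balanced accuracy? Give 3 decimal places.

0.542

Balanced accuracy = mean of per-class recall.
  r2l: recall = 5/10 = 0.5000
  normal: recall = 10/16 = 0.6250
  u2r: recall = 2/4 = 0.5000
Mean = (0.5000 + 0.6250 + 0.5000) / 3 = 0.542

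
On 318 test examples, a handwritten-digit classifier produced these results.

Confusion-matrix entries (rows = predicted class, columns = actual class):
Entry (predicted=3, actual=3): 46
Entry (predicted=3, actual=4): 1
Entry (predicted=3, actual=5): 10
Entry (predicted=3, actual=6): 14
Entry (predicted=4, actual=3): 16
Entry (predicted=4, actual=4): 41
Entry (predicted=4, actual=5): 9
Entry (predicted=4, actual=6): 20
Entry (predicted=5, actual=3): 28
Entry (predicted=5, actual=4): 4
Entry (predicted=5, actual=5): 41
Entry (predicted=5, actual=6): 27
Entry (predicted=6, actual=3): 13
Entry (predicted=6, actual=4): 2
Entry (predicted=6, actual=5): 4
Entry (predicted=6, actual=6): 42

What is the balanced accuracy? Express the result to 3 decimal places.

0.587

Balanced accuracy = mean of per-class recall.
  3: recall = 46/103 = 0.4466
  4: recall = 41/48 = 0.8542
  5: recall = 41/64 = 0.6406
  6: recall = 42/103 = 0.4078
Mean = (0.4466 + 0.8542 + 0.6406 + 0.4078) / 4 = 0.587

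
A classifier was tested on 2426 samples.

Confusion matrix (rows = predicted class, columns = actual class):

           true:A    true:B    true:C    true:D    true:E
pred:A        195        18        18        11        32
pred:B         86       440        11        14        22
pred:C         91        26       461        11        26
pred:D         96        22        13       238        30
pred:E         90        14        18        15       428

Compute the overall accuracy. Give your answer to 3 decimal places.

Accuracy = trace / total = (195+440+461+238+428=1762) / 2426 = 1762/2426 = 0.726

0.726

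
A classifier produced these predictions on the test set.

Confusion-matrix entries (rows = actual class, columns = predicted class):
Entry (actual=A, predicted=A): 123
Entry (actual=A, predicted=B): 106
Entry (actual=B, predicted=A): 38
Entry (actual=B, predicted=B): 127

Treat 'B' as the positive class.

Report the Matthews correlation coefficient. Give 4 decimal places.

0.3079

MCC = (TP·TN − FP·FN) / √((TP+FP)(TP+FN)(TN+FP)(TN+FN))
Numerator = 127·123 − 106·38 = 11593
Denominator = √(233·165·229·161) = √1417428705 = 37648.7544
MCC = 11593 / 37648.7544 = 0.3079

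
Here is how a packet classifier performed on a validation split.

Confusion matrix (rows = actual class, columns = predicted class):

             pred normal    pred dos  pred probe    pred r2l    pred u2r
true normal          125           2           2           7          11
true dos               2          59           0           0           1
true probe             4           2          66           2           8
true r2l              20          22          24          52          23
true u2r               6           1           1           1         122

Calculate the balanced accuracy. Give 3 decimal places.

0.781

Balanced accuracy = mean of per-class recall.
  normal: recall = 125/147 = 0.8503
  dos: recall = 59/62 = 0.9516
  probe: recall = 66/82 = 0.8049
  r2l: recall = 52/141 = 0.3688
  u2r: recall = 122/131 = 0.9313
Mean = (0.8503 + 0.9516 + 0.8049 + 0.3688 + 0.9313) / 5 = 0.781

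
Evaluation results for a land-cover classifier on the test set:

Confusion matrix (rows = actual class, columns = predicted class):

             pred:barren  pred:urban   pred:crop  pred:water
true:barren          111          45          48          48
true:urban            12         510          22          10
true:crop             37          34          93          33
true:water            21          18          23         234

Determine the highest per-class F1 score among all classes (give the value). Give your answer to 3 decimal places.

0.879

Per-class F1 score (2·TP/(2·TP+FP+FN)):
  barren: TP=111, FP=12+37+21=70, FN=45+48+48=141 → 222/433 = 0.5127
  urban: TP=510, FP=45+34+18=97, FN=12+22+10=44 → 1020/1161 = 0.8786
  crop: TP=93, FP=48+22+23=93, FN=37+34+33=104 → 186/383 = 0.4856
  water: TP=234, FP=48+10+33=91, FN=21+18+23=62 → 468/621 = 0.7536
Highest is class 'urban' with F1 score = 0.879.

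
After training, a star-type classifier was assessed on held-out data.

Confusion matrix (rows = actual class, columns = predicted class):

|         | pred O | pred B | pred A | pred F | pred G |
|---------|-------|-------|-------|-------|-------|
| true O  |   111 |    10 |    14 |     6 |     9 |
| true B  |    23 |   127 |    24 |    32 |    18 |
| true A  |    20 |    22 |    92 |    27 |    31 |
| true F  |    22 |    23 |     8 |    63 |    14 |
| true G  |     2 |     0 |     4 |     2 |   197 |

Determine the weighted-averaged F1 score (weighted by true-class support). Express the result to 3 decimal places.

0.645

Per-class F1 score (2·TP/(2·TP+FP+FN)):
  O: TP=111, FP=23+20+22+2=67, FN=10+14+6+9=39 → 222/328 = 0.6768
  B: TP=127, FP=10+22+23+0=55, FN=23+24+32+18=97 → 254/406 = 0.6256
  A: TP=92, FP=14+24+8+4=50, FN=20+22+27+31=100 → 184/334 = 0.5509
  F: TP=63, FP=6+32+27+2=67, FN=22+23+8+14=67 → 126/260 = 0.4846
  G: TP=197, FP=9+18+31+14=72, FN=2+0+4+2=8 → 394/474 = 0.8312
Weighted-F1 score = Σ (supportᵢ/N)·F1 scoreᵢ with N=901: (150/901)·0.6768 + (224/901)·0.6256 + (192/901)·0.5509 + (130/901)·0.4846 + (205/901)·0.8312 = 0.645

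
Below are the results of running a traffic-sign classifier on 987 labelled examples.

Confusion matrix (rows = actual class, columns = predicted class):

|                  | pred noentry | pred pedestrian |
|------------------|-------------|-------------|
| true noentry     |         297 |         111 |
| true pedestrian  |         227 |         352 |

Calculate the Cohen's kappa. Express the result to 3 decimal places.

Observed agreement pₒ = trace/N = 649/987 = 0.6575
Expected agreement pₑ = Σ (rowᵢ·colᵢ)/N² = (408·524 + 579·463)/987² = 0.4946
κ = (pₒ − pₑ)/(1 − pₑ) = (0.6575 − 0.4946)/(1 − 0.4946) = 0.322

0.322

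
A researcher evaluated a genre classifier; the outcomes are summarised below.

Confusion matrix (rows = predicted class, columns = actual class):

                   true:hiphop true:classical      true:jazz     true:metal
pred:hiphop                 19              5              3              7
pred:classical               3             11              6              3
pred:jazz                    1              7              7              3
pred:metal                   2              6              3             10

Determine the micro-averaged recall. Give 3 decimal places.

Micro-averaging pools counts across classes: ΣTP=47, ΣFP=49, ΣFN=49.
Micro-recall = TP/(TP+FN) on pooled counts = 0.490 (equals overall accuracy in single-label multiclass).

0.490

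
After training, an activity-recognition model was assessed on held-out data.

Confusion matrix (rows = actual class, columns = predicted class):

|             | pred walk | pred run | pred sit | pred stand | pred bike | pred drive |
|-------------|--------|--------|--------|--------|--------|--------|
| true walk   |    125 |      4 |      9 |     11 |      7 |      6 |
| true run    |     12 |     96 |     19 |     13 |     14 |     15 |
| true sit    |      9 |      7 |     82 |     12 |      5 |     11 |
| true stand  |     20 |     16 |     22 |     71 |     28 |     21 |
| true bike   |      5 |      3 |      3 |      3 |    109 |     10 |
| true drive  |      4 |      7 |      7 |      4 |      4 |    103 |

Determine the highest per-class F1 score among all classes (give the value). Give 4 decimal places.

0.7418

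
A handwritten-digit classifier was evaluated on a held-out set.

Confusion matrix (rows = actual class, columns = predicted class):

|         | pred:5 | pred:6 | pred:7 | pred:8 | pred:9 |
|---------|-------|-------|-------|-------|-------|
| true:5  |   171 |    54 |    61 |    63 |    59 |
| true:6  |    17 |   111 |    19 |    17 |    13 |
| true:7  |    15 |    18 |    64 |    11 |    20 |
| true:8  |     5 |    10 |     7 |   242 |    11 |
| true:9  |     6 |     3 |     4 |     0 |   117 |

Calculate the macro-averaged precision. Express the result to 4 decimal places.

Per-class precision (TP/(TP+FP)):
  5: TP=171, FP=17+15+5+6=43 → 171/214 = 0.79907
  6: TP=111, FP=54+18+10+3=85 → 111/196 = 0.56633
  7: TP=64, FP=61+19+7+4=91 → 64/155 = 0.41290
  8: TP=242, FP=63+17+11+0=91 → 242/333 = 0.72673
  9: TP=117, FP=59+13+20+11=103 → 117/220 = 0.53182
Macro-precision = mean = (0.79907 + 0.56633 + 0.41290 + 0.72673 + 0.53182) / 5 = 0.6074

0.6074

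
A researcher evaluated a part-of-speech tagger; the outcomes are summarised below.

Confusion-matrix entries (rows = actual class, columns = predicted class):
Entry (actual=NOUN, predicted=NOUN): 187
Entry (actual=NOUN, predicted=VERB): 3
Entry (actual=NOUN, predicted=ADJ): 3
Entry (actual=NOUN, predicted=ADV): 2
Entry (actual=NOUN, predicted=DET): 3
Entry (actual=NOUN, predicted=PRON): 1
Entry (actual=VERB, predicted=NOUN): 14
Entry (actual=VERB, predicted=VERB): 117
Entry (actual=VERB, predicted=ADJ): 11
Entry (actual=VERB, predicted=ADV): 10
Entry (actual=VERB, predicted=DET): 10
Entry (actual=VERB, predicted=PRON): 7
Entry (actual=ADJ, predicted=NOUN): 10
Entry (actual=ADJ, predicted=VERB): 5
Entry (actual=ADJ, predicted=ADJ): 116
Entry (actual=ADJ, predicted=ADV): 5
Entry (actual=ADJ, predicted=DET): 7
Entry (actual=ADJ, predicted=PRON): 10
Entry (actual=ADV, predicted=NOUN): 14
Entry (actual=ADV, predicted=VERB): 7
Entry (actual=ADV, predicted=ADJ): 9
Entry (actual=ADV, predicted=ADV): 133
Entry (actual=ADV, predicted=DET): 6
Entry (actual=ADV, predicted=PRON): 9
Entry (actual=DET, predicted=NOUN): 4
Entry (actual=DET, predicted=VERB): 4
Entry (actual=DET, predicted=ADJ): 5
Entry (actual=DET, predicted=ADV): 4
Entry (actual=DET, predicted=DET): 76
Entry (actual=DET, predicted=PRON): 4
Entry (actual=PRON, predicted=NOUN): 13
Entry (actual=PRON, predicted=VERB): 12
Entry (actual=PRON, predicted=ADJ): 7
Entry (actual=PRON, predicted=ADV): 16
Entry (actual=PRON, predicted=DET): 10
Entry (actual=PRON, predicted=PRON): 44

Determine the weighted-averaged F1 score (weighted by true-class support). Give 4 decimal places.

Per-class F1 score (2·TP/(2·TP+FP+FN)):
  NOUN: TP=187, FP=14+10+14+4+13=55, FN=3+3+2+3+1=12 → 374/441 = 0.84807
  VERB: TP=117, FP=3+5+7+4+12=31, FN=14+11+10+10+7=52 → 234/317 = 0.73817
  ADJ: TP=116, FP=3+11+9+5+7=35, FN=10+5+5+7+10=37 → 232/304 = 0.76316
  ADV: TP=133, FP=2+10+5+4+16=37, FN=14+7+9+6+9=45 → 266/348 = 0.76437
  DET: TP=76, FP=3+10+7+6+10=36, FN=4+4+5+4+4=21 → 152/209 = 0.72727
  PRON: TP=44, FP=1+7+10+9+4=31, FN=13+12+7+16+10=58 → 88/177 = 0.49718
Weighted-F1 score = Σ (supportᵢ/N)·F1 scoreᵢ with N=898: (199/898)·0.84807 + (169/898)·0.73817 + (153/898)·0.76316 + (178/898)·0.76437 + (97/898)·0.72727 + (102/898)·0.49718 = 0.7434

0.7434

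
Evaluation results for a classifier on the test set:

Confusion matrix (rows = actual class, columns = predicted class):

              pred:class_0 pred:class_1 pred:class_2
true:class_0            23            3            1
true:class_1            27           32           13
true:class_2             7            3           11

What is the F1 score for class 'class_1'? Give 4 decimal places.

Take TP from the diagonal, FP from the rest of the 'class_1' prediction marginal, FN from the rest of the 'class_1' actual marginal.
F1 score = 2·TP/(2·TP+FP+FN).
class_1: TP=32, FP=3+3=6, FN=27+13=40 → 64/110 = 0.58182

0.5818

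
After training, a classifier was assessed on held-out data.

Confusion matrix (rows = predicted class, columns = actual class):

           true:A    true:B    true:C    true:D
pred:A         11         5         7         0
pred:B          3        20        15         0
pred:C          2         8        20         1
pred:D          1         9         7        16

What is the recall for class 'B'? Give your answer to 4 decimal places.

Take TP from the diagonal, FP from the rest of the 'B' prediction marginal, FN from the rest of the 'B' actual marginal.
recall = TP/(TP+FN).
B: TP=20, FN=5+8+9=22 → 20/42 = 0.47619

0.4762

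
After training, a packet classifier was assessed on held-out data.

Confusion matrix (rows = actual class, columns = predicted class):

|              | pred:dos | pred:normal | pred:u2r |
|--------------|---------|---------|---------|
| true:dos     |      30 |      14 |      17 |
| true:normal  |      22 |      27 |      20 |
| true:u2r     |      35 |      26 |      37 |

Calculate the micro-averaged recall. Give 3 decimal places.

Micro-averaging pools counts across classes: ΣTP=94, ΣFP=134, ΣFN=134.
Micro-recall = TP/(TP+FN) on pooled counts = 0.412 (equals overall accuracy in single-label multiclass).

0.412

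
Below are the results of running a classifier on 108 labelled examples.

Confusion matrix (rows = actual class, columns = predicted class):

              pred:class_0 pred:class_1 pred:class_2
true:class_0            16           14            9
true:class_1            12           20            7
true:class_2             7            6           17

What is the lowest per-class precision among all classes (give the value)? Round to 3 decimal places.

0.457

Per-class precision (TP/(TP+FP)):
  class_0: TP=16, FP=12+7=19 → 16/35 = 0.4571
  class_1: TP=20, FP=14+6=20 → 20/40 = 0.5000
  class_2: TP=17, FP=9+7=16 → 17/33 = 0.5152
Lowest is class 'class_0' with precision = 0.457.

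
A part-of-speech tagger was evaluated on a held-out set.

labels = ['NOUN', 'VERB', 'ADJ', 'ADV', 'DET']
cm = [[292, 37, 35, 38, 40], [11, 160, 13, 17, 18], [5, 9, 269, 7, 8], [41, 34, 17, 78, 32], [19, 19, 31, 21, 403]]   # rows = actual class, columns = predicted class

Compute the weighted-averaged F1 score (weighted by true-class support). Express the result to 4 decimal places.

0.7217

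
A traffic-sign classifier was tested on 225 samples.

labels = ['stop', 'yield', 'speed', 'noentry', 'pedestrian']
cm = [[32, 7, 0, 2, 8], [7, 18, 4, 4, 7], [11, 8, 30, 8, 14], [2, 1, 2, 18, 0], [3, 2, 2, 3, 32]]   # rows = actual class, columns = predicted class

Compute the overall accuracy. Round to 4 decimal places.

Accuracy = trace / total = (32+18+30+18+32=130) / 225 = 130/225 = 0.5778

0.5778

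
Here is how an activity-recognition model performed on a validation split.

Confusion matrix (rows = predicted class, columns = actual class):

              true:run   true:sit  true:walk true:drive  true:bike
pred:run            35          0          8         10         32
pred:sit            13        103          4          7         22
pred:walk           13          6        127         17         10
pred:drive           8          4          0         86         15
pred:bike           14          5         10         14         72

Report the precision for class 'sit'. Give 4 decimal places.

precision = TP/(TP+FP).
sit: TP=103, FP=13+4+7+22=46 → 103/149 = 0.69128

0.6913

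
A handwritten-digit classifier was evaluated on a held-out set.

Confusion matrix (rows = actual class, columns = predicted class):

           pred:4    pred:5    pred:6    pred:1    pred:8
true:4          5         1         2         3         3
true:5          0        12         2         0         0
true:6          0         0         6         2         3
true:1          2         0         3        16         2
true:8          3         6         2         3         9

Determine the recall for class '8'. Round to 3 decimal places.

0.391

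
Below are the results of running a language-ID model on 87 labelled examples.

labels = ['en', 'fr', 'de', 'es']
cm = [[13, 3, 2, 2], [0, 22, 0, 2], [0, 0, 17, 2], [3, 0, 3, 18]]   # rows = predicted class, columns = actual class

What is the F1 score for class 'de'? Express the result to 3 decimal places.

F1 score = 2·TP/(2·TP+FP+FN).
de: TP=17, FP=0+0+2=2, FN=2+0+3=5 → 34/41 = 0.8293

0.829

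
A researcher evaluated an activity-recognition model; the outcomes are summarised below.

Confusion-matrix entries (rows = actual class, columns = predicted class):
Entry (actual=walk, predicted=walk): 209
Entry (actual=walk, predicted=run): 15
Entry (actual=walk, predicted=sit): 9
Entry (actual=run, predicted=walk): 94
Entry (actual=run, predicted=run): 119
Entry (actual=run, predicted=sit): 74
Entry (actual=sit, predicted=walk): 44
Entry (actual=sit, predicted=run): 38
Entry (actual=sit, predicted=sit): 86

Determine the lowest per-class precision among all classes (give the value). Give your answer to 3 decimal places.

Per-class precision (TP/(TP+FP)):
  walk: TP=209, FP=94+44=138 → 209/347 = 0.6023
  run: TP=119, FP=15+38=53 → 119/172 = 0.6919
  sit: TP=86, FP=9+74=83 → 86/169 = 0.5089
Lowest is class 'sit' with precision = 0.509.

0.509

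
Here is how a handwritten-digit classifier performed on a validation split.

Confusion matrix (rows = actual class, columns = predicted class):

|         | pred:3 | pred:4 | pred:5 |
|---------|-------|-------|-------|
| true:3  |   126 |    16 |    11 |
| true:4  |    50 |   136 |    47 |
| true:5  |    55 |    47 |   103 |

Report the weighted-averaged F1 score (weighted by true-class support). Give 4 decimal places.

0.6134

Per-class F1 score (2·TP/(2·TP+FP+FN)):
  3: TP=126, FP=50+55=105, FN=16+11=27 → 252/384 = 0.65625
  4: TP=136, FP=16+47=63, FN=50+47=97 → 272/432 = 0.62963
  5: TP=103, FP=11+47=58, FN=55+47=102 → 206/366 = 0.56284
Weighted-F1 score = Σ (supportᵢ/N)·F1 scoreᵢ with N=591: (153/591)·0.65625 + (233/591)·0.62963 + (205/591)·0.56284 = 0.6134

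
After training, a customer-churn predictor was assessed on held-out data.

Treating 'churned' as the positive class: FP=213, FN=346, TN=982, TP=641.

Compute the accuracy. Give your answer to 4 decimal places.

0.7438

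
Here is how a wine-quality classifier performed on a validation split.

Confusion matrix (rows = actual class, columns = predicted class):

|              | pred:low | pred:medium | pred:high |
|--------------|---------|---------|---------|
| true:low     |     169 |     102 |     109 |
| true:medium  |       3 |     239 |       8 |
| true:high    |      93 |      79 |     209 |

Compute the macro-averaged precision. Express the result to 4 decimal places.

0.6160

Per-class precision (TP/(TP+FP)):
  low: TP=169, FP=3+93=96 → 169/265 = 0.63774
  medium: TP=239, FP=102+79=181 → 239/420 = 0.56905
  high: TP=209, FP=109+8=117 → 209/326 = 0.64110
Macro-precision = mean = (0.63774 + 0.56905 + 0.64110) / 3 = 0.6160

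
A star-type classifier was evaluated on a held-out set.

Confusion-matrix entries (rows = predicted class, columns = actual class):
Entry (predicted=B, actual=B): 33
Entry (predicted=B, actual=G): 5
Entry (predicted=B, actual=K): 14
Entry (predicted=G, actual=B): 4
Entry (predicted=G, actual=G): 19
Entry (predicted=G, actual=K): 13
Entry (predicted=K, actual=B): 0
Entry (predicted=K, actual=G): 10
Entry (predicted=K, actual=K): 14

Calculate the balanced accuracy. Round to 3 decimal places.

Balanced accuracy = mean of per-class recall.
  B: recall = 33/37 = 0.8919
  G: recall = 19/34 = 0.5588
  K: recall = 14/41 = 0.3415
Mean = (0.8919 + 0.5588 + 0.3415) / 3 = 0.597

0.597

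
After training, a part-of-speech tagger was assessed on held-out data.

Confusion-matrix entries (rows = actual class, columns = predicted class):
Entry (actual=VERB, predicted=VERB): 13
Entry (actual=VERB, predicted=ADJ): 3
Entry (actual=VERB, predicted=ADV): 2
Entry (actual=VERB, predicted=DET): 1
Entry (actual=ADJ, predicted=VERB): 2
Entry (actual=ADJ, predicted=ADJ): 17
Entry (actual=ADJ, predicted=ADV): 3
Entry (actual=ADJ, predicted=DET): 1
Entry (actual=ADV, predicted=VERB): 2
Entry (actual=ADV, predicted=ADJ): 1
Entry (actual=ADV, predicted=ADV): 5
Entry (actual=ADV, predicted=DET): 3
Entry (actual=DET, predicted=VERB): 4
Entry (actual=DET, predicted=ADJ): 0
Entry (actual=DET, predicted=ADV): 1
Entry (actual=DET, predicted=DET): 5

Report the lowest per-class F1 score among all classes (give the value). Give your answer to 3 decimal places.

0.455

Per-class F1 score (2·TP/(2·TP+FP+FN)):
  VERB: TP=13, FP=2+2+4=8, FN=3+2+1=6 → 26/40 = 0.6500
  ADJ: TP=17, FP=3+1+0=4, FN=2+3+1=6 → 34/44 = 0.7727
  ADV: TP=5, FP=2+3+1=6, FN=2+1+3=6 → 10/22 = 0.4545
  DET: TP=5, FP=1+1+3=5, FN=4+0+1=5 → 10/20 = 0.5000
Lowest is class 'ADV' with F1 score = 0.455.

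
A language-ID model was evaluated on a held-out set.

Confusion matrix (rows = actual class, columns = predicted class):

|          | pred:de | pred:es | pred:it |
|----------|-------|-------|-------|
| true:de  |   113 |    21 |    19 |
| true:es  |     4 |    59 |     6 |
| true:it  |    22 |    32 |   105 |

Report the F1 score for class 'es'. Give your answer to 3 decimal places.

Take TP from the diagonal, FP from the rest of the 'es' prediction marginal, FN from the rest of the 'es' actual marginal.
F1 score = 2·TP/(2·TP+FP+FN).
es: TP=59, FP=21+32=53, FN=4+6=10 → 118/181 = 0.6519

0.652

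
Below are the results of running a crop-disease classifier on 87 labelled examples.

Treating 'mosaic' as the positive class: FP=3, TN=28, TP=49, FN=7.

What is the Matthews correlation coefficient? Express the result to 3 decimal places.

0.760

MCC = (TP·TN − FP·FN) / √((TP+FP)(TP+FN)(TN+FP)(TN+FN))
Numerator = 49·28 − 3·7 = 1351
Denominator = √(52·56·31·35) = √3159520 = 1777.5039
MCC = 1351 / 1777.5039 = 0.760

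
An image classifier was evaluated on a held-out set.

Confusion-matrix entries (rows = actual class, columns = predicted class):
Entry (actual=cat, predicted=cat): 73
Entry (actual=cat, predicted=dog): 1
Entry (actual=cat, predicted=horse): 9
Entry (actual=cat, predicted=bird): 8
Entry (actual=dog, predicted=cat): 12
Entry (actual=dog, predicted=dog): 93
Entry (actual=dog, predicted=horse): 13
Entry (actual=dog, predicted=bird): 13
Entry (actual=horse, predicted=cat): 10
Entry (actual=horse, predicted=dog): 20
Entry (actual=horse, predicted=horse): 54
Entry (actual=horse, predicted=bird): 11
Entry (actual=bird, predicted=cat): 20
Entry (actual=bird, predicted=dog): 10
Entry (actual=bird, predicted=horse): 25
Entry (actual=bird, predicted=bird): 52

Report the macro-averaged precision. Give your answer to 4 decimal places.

Per-class precision (TP/(TP+FP)):
  cat: TP=73, FP=12+10+20=42 → 73/115 = 0.63478
  dog: TP=93, FP=1+20+10=31 → 93/124 = 0.75000
  horse: TP=54, FP=9+13+25=47 → 54/101 = 0.53465
  bird: TP=52, FP=8+13+11=32 → 52/84 = 0.61905
Macro-precision = mean = (0.63478 + 0.75000 + 0.53465 + 0.61905) / 4 = 0.6346

0.6346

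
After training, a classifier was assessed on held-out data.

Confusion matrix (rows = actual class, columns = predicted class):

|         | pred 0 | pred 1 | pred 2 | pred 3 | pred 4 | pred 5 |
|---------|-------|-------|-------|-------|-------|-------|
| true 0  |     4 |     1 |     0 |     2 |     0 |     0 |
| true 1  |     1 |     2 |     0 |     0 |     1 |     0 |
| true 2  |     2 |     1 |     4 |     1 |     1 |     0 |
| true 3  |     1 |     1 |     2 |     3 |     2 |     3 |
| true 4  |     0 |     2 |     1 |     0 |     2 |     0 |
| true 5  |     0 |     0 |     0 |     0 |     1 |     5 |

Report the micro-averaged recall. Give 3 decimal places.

Micro-averaging pools counts across classes: ΣTP=20, ΣFP=23, ΣFN=23.
Micro-recall = TP/(TP+FN) on pooled counts = 0.465 (equals overall accuracy in single-label multiclass).

0.465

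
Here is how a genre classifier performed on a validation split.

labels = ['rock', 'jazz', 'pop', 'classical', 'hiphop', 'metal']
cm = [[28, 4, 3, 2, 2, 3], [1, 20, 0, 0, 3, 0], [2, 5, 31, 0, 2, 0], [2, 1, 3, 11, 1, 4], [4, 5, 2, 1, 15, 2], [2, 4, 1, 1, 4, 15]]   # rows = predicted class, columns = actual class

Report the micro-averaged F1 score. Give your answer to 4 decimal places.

0.6522

Micro-averaging pools counts across classes: ΣTP=120, ΣFP=64, ΣFN=64.
Micro-F1 score = 2·TP/(2·TP+FP+FN) on pooled counts = 0.6522 (equals overall accuracy in single-label multiclass).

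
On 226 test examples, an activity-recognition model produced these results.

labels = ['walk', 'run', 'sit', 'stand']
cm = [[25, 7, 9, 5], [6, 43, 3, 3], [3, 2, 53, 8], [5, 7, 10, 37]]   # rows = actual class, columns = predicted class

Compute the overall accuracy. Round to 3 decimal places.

0.699

Accuracy = trace / total = (25+43+53+37=158) / 226 = 158/226 = 0.699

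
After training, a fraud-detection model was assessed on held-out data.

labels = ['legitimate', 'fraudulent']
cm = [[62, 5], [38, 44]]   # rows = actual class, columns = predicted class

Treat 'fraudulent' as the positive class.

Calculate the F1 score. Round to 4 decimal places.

Precision = TP/(TP+FP) = 44/49 = 0.8980
Recall = TP/(TP+FN) = 44/82 = 0.5366
F1 = 2·TP/(2·TP+FP+FN) = 88/131 = 0.6718

0.6718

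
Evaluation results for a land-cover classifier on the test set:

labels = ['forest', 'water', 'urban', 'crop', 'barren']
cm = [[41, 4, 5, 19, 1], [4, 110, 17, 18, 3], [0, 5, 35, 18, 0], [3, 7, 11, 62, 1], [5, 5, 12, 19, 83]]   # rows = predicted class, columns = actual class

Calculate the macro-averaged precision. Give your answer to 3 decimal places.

0.664

Per-class precision (TP/(TP+FP)):
  forest: TP=41, FP=4+5+19+1=29 → 41/70 = 0.5857
  water: TP=110, FP=4+17+18+3=42 → 110/152 = 0.7237
  urban: TP=35, FP=0+5+18+0=23 → 35/58 = 0.6034
  crop: TP=62, FP=3+7+11+1=22 → 62/84 = 0.7381
  barren: TP=83, FP=5+5+12+19=41 → 83/124 = 0.6694
Macro-precision = mean = (0.5857 + 0.7237 + 0.6034 + 0.7381 + 0.6694) / 5 = 0.664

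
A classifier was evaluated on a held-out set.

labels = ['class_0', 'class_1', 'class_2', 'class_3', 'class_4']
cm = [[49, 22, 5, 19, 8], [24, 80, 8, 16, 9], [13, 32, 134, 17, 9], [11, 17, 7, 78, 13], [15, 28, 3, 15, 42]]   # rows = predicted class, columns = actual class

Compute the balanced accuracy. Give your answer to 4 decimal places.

Balanced accuracy = mean of per-class recall.
  class_0: recall = 49/112 = 0.43750
  class_1: recall = 80/179 = 0.44693
  class_2: recall = 134/157 = 0.85350
  class_3: recall = 78/145 = 0.53793
  class_4: recall = 42/81 = 0.51852
Mean = (0.43750 + 0.44693 + 0.85350 + 0.53793 + 0.51852) / 5 = 0.5589

0.5589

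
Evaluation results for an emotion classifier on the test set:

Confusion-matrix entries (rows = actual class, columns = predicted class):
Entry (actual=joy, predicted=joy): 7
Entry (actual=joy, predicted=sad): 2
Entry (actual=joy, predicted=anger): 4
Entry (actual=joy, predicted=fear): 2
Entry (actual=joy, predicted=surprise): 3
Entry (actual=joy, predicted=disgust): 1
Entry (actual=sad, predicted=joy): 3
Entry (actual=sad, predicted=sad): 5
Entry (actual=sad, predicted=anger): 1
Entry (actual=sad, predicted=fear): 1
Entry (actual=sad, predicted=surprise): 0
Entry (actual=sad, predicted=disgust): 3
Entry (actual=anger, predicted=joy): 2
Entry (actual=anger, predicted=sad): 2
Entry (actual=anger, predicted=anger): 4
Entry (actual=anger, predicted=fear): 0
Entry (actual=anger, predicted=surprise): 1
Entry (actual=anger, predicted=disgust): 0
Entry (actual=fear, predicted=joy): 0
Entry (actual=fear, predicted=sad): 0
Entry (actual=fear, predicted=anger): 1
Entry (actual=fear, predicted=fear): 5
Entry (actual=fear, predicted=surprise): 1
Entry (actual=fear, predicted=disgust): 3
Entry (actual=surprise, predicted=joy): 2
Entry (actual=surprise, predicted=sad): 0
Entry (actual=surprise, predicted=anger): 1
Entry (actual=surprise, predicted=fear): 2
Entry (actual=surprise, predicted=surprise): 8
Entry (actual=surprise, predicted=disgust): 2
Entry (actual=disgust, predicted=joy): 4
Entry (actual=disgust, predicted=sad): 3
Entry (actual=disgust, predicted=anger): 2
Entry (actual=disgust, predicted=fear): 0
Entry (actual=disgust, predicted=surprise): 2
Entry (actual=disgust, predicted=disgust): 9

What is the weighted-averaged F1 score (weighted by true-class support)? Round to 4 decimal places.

Per-class F1 score (2·TP/(2·TP+FP+FN)):
  joy: TP=7, FP=3+2+0+2+4=11, FN=2+4+2+3+1=12 → 14/37 = 0.37838
  sad: TP=5, FP=2+2+0+0+3=7, FN=3+1+1+0+3=8 → 10/25 = 0.40000
  anger: TP=4, FP=4+1+1+1+2=9, FN=2+2+0+1+0=5 → 8/22 = 0.36364
  fear: TP=5, FP=2+1+0+2+0=5, FN=0+0+1+1+3=5 → 10/20 = 0.50000
  surprise: TP=8, FP=3+0+1+1+2=7, FN=2+0+1+2+2=7 → 16/30 = 0.53333
  disgust: TP=9, FP=1+3+0+3+2=9, FN=4+3+2+0+2=11 → 18/38 = 0.47368
Weighted-F1 score = Σ (supportᵢ/N)·F1 scoreᵢ with N=86: (19/86)·0.37838 + (13/86)·0.40000 + (9/86)·0.36364 + (10/86)·0.50000 + (15/86)·0.53333 + (20/86)·0.47368 = 0.4434

0.4434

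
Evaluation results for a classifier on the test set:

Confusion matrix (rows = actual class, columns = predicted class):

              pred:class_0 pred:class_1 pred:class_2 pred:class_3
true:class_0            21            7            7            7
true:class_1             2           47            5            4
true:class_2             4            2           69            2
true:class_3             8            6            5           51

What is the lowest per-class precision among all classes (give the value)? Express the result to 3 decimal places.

Per-class precision (TP/(TP+FP)):
  class_0: TP=21, FP=2+4+8=14 → 21/35 = 0.6000
  class_1: TP=47, FP=7+2+6=15 → 47/62 = 0.7581
  class_2: TP=69, FP=7+5+5=17 → 69/86 = 0.8023
  class_3: TP=51, FP=7+4+2=13 → 51/64 = 0.7969
Lowest is class 'class_0' with precision = 0.600.

0.600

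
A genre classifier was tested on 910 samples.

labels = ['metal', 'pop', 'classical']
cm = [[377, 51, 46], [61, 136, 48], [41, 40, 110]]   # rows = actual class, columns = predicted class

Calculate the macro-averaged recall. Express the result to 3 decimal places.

Per-class recall (TP/(TP+FN)):
  metal: TP=377, FN=51+46=97 → 377/474 = 0.7954
  pop: TP=136, FN=61+48=109 → 136/245 = 0.5551
  classical: TP=110, FN=41+40=81 → 110/191 = 0.5759
Macro-recall = mean = (0.7954 + 0.5551 + 0.5759) / 3 = 0.642

0.642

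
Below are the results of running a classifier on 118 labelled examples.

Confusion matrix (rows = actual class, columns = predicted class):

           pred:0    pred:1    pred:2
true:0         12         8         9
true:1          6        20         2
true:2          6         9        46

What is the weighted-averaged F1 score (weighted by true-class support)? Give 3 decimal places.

0.660

Per-class F1 score (2·TP/(2·TP+FP+FN)):
  0: TP=12, FP=6+6=12, FN=8+9=17 → 24/53 = 0.4528
  1: TP=20, FP=8+9=17, FN=6+2=8 → 40/65 = 0.6154
  2: TP=46, FP=9+2=11, FN=6+9=15 → 92/118 = 0.7797
Weighted-F1 score = Σ (supportᵢ/N)·F1 scoreᵢ with N=118: (29/118)·0.4528 + (28/118)·0.6154 + (61/118)·0.7797 = 0.660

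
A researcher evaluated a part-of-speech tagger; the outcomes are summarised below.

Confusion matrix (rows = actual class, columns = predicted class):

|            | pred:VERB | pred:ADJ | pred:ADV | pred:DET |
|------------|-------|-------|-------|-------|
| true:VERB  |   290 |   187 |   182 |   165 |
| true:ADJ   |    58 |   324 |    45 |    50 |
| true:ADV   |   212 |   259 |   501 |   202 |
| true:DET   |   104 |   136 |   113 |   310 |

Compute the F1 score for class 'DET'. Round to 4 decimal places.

One-vs-rest for 'DET': TP = diagonal; FP = other classes predicted 'DET'; FN = 'DET' predicted as other.
F1 score = 2·TP/(2·TP+FP+FN).
DET: TP=310, FP=165+50+202=417, FN=104+136+113=353 → 620/1390 = 0.44604

0.4460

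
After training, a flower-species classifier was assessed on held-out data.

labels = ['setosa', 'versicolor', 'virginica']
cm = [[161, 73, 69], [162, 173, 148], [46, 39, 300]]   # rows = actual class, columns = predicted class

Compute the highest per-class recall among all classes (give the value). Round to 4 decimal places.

0.7792

Per-class recall (TP/(TP+FN)):
  setosa: TP=161, FN=73+69=142 → 161/303 = 0.53135
  versicolor: TP=173, FN=162+148=310 → 173/483 = 0.35818
  virginica: TP=300, FN=46+39=85 → 300/385 = 0.77922
Highest is class 'virginica' with recall = 0.7792.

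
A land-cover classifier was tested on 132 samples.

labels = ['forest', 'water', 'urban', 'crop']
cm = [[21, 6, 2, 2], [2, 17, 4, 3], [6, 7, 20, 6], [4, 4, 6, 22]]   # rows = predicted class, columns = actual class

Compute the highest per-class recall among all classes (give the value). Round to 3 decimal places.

0.667

Per-class recall (TP/(TP+FN)):
  forest: TP=21, FN=2+6+4=12 → 21/33 = 0.6364
  water: TP=17, FN=6+7+4=17 → 17/34 = 0.5000
  urban: TP=20, FN=2+4+6=12 → 20/32 = 0.6250
  crop: TP=22, FN=2+3+6=11 → 22/33 = 0.6667
Highest is class 'crop' with recall = 0.667.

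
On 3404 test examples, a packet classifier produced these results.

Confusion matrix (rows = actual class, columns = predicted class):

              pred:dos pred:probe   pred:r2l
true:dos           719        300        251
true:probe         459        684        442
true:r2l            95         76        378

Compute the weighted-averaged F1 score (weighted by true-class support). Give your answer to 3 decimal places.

Per-class F1 score (2·TP/(2·TP+FP+FN)):
  dos: TP=719, FP=459+95=554, FN=300+251=551 → 1438/2543 = 0.5655
  probe: TP=684, FP=300+76=376, FN=459+442=901 → 1368/2645 = 0.5172
  r2l: TP=378, FP=251+442=693, FN=95+76=171 → 756/1620 = 0.4667
Weighted-F1 score = Σ (supportᵢ/N)·F1 scoreᵢ with N=3404: (1270/3404)·0.5655 + (1585/3404)·0.5172 + (549/3404)·0.4667 = 0.527

0.527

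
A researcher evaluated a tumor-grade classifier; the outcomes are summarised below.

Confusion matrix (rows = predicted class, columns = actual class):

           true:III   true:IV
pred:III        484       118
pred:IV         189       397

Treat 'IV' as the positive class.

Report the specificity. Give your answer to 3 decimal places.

0.719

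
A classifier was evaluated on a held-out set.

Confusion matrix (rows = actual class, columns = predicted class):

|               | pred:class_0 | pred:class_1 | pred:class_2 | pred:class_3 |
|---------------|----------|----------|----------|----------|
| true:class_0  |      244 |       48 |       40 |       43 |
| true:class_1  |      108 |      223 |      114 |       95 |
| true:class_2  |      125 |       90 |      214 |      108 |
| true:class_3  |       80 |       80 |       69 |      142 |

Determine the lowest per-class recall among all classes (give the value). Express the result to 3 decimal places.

0.383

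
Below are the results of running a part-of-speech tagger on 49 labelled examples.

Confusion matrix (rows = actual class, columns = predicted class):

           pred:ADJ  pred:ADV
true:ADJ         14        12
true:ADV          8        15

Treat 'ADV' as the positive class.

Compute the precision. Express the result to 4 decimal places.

0.5556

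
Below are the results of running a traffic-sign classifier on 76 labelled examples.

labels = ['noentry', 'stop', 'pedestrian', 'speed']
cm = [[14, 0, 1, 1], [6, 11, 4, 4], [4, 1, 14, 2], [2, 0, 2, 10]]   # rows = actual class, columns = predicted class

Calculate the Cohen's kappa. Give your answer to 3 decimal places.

0.532

Observed agreement pₒ = trace/N = 49/76 = 0.6447
Expected agreement pₑ = Σ (rowᵢ·colᵢ)/N² = (16·26 + 25·12 + 21·21 + 14·17)/76² = 0.2415
κ = (pₒ − pₑ)/(1 − pₑ) = (0.6447 − 0.2415)/(1 − 0.2415) = 0.532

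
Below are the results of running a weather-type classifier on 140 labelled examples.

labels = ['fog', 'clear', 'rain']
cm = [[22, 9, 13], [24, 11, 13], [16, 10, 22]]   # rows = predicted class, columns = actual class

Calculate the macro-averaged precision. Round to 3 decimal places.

Per-class precision (TP/(TP+FP)):
  fog: TP=22, FP=9+13=22 → 22/44 = 0.5000
  clear: TP=11, FP=24+13=37 → 11/48 = 0.2292
  rain: TP=22, FP=16+10=26 → 22/48 = 0.4583
Macro-precision = mean = (0.5000 + 0.2292 + 0.4583) / 3 = 0.396

0.396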